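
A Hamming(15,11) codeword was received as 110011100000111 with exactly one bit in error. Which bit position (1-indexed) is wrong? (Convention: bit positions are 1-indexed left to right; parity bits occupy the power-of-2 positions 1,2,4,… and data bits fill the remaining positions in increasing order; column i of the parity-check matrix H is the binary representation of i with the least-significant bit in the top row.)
Syndrome s = H · r^T (mod 2), r = 110011100000111:
  s[0] = (101010101010101)·(110011100000111) mod 2 = 1+0+0+0+1+0+1+0+0+0+0+0+1+0+1 mod 2 = 1
  s[1] = (011001100110011)·(110011100000111) mod 2 = 0+1+0+0+0+1+1+0+0+0+0+0+0+1+1 mod 2 = 1
  s[2] = (000111100001111)·(110011100000111) mod 2 = 0+0+0+0+1+1+1+0+0+0+0+0+1+1+1 mod 2 = 0
  s[3] = (000000011111111)·(110011100000111) mod 2 = 0+0+0+0+0+0+0+0+0+0+0+0+1+1+1 mod 2 = 1
Syndrome = 1101
Column i of H is the binary representation of i, so the syndrome is the binary index of the flipped bit.
Read s = 1101 with s[0] as LSB: 1·2^0 + 1·2^1 + 0·2^2 + 1·2^3 = 11.
Error is at bit position 11.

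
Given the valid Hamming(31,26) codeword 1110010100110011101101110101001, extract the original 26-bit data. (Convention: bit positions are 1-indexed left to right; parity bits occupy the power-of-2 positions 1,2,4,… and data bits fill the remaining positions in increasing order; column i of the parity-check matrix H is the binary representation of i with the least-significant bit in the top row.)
Parity bits occupy power-of-2 positions; data bits are at positions {3,5,6,7,9,10,11,12,13,14,15,17,18,19,20,21,22,23,24,25,26,27,28,29,30,31} (1-indexed).
Extract: c[3]=1 c[5]=0 c[6]=1 c[7]=0 c[9]=0 c[10]=0 c[11]=1 c[12]=1 c[13]=0 c[14]=0 c[15]=1 c[17]=1 c[18]=0 c[19]=1 c[20]=1 c[21]=0 c[22]=1 c[23]=1 c[24]=1 c[25]=0 c[26]=1 c[27]=0 c[28]=1 c[29]=0 c[30]=0 c[31]=1
Data = 10100011001101101110101001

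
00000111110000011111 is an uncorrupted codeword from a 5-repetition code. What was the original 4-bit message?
Split into 5-bit blocks: 00000 11111 00000 11111
Data = 0101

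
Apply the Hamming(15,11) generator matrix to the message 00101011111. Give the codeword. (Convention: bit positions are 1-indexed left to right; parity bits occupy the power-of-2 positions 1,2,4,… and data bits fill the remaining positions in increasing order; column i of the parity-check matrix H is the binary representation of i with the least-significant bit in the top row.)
Codeword c = d · G (mod 2), d = 00101011111:
  c[0] = d·G[:,0] = (00101011111)·(11011010101) mod 2 = 0+0+0+0+1+0+1+0+1+0+1 mod 2 = 0
  c[1] = d·G[:,1] = (00101011111)·(10110110011) mod 2 = 0+0+1+0+0+0+1+0+0+1+1 mod 2 = 0
  c[2] = d·G[:,2] = (00101011111)·(10000000000) mod 2 = 0+0+0+0+0+0+0+0+0+0+0 mod 2 = 0
  c[3] = d·G[:,3] = (00101011111)·(01110001111) mod 2 = 0+0+1+0+0+0+0+1+1+1+1 mod 2 = 1
  c[4] = d·G[:,4] = (00101011111)·(01000000000) mod 2 = 0+0+0+0+0+0+0+0+0+0+0 mod 2 = 0
  c[5] = d·G[:,5] = (00101011111)·(00100000000) mod 2 = 0+0+1+0+0+0+0+0+0+0+0 mod 2 = 1
  c[6] = d·G[:,6] = (00101011111)·(00010000000) mod 2 = 0+0+0+0+0+0+0+0+0+0+0 mod 2 = 0
  c[7] = d·G[:,7] = (00101011111)·(00001111111) mod 2 = 0+0+0+0+1+0+1+1+1+1+1 mod 2 = 0
  c[8] = d·G[:,8] = (00101011111)·(00001000000) mod 2 = 0+0+0+0+1+0+0+0+0+0+0 mod 2 = 1
  c[9] = d·G[:,9] = (00101011111)·(00000100000) mod 2 = 0+0+0+0+0+0+0+0+0+0+0 mod 2 = 0
  c[10] = d·G[:,10] = (00101011111)·(00000010000) mod 2 = 0+0+0+0+0+0+1+0+0+0+0 mod 2 = 1
  c[11] = d·G[:,11] = (00101011111)·(00000001000) mod 2 = 0+0+0+0+0+0+0+1+0+0+0 mod 2 = 1
  c[12] = d·G[:,12] = (00101011111)·(00000000100) mod 2 = 0+0+0+0+0+0+0+0+1+0+0 mod 2 = 1
  c[13] = d·G[:,13] = (00101011111)·(00000000010) mod 2 = 0+0+0+0+0+0+0+0+0+1+0 mod 2 = 1
  c[14] = d·G[:,14] = (00101011111)·(00000000001) mod 2 = 0+0+0+0+0+0+0+0+0+0+1 mod 2 = 1
Codeword = 000101001011111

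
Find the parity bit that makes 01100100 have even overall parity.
Sum of data bits: 0+1+1+0+0+1+0+0 = 3.
3 mod 2 = 1, so parity bit = 1.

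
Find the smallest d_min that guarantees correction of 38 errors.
Correcting t errors requires d_min ≥ 2t + 1 = 2·38 + 1 = 77.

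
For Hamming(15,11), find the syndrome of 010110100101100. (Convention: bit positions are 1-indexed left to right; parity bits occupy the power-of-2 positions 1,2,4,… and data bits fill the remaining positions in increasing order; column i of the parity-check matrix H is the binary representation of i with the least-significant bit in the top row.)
Syndrome s = H · r^T (mod 2), r = 010110100101100:
  s[0] = (101010101010101)·(010110100101100) mod 2 = 0+0+0+0+1+0+1+0+0+0+0+0+1+0+0 mod 2 = 1
  s[1] = (011001100110011)·(010110100101100) mod 2 = 0+1+0+0+0+0+1+0+0+1+0+0+0+0+0 mod 2 = 1
  s[2] = (000111100001111)·(010110100101100) mod 2 = 0+0+0+1+1+0+1+0+0+0+0+1+1+0+0 mod 2 = 1
  s[3] = (000000011111111)·(010110100101100) mod 2 = 0+0+0+0+0+0+0+0+0+1+0+1+1+0+0 mod 2 = 1
Syndrome = 1111
Non-zero syndrome: error at position 15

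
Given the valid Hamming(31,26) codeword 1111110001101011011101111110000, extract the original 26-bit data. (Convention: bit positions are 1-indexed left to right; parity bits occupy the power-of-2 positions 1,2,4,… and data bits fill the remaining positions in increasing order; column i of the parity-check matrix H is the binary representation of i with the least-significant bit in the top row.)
Parity bits occupy power-of-2 positions; data bits are at positions {3,5,6,7,9,10,11,12,13,14,15,17,18,19,20,21,22,23,24,25,26,27,28,29,30,31} (1-indexed).
Extract: c[3]=1 c[5]=1 c[6]=1 c[7]=0 c[9]=0 c[10]=1 c[11]=1 c[12]=0 c[13]=1 c[14]=0 c[15]=1 c[17]=0 c[18]=1 c[19]=1 c[20]=1 c[21]=0 c[22]=1 c[23]=1 c[24]=1 c[25]=1 c[26]=1 c[27]=1 c[28]=0 c[29]=0 c[30]=0 c[31]=0
Data = 11100110101011101111110000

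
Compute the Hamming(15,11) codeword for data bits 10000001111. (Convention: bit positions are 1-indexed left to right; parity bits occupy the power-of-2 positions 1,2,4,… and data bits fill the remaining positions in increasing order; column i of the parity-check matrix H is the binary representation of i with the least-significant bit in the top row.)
Codeword c = d · G (mod 2), d = 10000001111:
  c[0] = d·G[:,0] = (10000001111)·(11011010101) mod 2 = 1+0+0+0+0+0+0+0+1+0+1 mod 2 = 1
  c[1] = d·G[:,1] = (10000001111)·(10110110011) mod 2 = 1+0+0+0+0+0+0+0+0+1+1 mod 2 = 1
  c[2] = d·G[:,2] = (10000001111)·(10000000000) mod 2 = 1+0+0+0+0+0+0+0+0+0+0 mod 2 = 1
  c[3] = d·G[:,3] = (10000001111)·(01110001111) mod 2 = 0+0+0+0+0+0+0+1+1+1+1 mod 2 = 0
  c[4] = d·G[:,4] = (10000001111)·(01000000000) mod 2 = 0+0+0+0+0+0+0+0+0+0+0 mod 2 = 0
  c[5] = d·G[:,5] = (10000001111)·(00100000000) mod 2 = 0+0+0+0+0+0+0+0+0+0+0 mod 2 = 0
  c[6] = d·G[:,6] = (10000001111)·(00010000000) mod 2 = 0+0+0+0+0+0+0+0+0+0+0 mod 2 = 0
  c[7] = d·G[:,7] = (10000001111)·(00001111111) mod 2 = 0+0+0+0+0+0+0+1+1+1+1 mod 2 = 0
  c[8] = d·G[:,8] = (10000001111)·(00001000000) mod 2 = 0+0+0+0+0+0+0+0+0+0+0 mod 2 = 0
  c[9] = d·G[:,9] = (10000001111)·(00000100000) mod 2 = 0+0+0+0+0+0+0+0+0+0+0 mod 2 = 0
  c[10] = d·G[:,10] = (10000001111)·(00000010000) mod 2 = 0+0+0+0+0+0+0+0+0+0+0 mod 2 = 0
  c[11] = d·G[:,11] = (10000001111)·(00000001000) mod 2 = 0+0+0+0+0+0+0+1+0+0+0 mod 2 = 1
  c[12] = d·G[:,12] = (10000001111)·(00000000100) mod 2 = 0+0+0+0+0+0+0+0+1+0+0 mod 2 = 1
  c[13] = d·G[:,13] = (10000001111)·(00000000010) mod 2 = 0+0+0+0+0+0+0+0+0+1+0 mod 2 = 1
  c[14] = d·G[:,14] = (10000001111)·(00000000001) mod 2 = 0+0+0+0+0+0+0+0+0+0+1 mod 2 = 1
Codeword = 111000000001111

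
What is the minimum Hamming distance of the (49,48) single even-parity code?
d_min = 2 (flipping one data bit also flips the parity bit, so the two closest codewords differ in exactly 2 positions).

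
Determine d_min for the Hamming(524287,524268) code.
d_min = 3 (every single-error-correcting Hamming code has d_min = 3).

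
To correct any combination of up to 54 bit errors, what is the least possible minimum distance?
Correcting t errors requires d_min ≥ 2t + 1 = 2·54 + 1 = 109.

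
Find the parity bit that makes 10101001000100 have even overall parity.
Sum of data bits: 1+0+1+0+1+0+0+1+0+0+0+1+0+0 = 5.
5 mod 2 = 1, so parity bit = 1.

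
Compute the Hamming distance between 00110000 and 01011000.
XOR = 01101000, count of 1s = 3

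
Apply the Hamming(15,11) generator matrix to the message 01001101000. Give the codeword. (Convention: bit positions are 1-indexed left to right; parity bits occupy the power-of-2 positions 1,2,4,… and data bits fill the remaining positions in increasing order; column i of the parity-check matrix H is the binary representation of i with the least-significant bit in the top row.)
Codeword c = d · G (mod 2), d = 01001101000:
  c[0] = d·G[:,0] = (01001101000)·(11011010101) mod 2 = 0+1+0+0+1+0+0+0+0+0+0 mod 2 = 0
  c[1] = d·G[:,1] = (01001101000)·(10110110011) mod 2 = 0+0+0+0+0+1+0+0+0+0+0 mod 2 = 1
  c[2] = d·G[:,2] = (01001101000)·(10000000000) mod 2 = 0+0+0+0+0+0+0+0+0+0+0 mod 2 = 0
  c[3] = d·G[:,3] = (01001101000)·(01110001111) mod 2 = 0+1+0+0+0+0+0+1+0+0+0 mod 2 = 0
  c[4] = d·G[:,4] = (01001101000)·(01000000000) mod 2 = 0+1+0+0+0+0+0+0+0+0+0 mod 2 = 1
  c[5] = d·G[:,5] = (01001101000)·(00100000000) mod 2 = 0+0+0+0+0+0+0+0+0+0+0 mod 2 = 0
  c[6] = d·G[:,6] = (01001101000)·(00010000000) mod 2 = 0+0+0+0+0+0+0+0+0+0+0 mod 2 = 0
  c[7] = d·G[:,7] = (01001101000)·(00001111111) mod 2 = 0+0+0+0+1+1+0+1+0+0+0 mod 2 = 1
  c[8] = d·G[:,8] = (01001101000)·(00001000000) mod 2 = 0+0+0+0+1+0+0+0+0+0+0 mod 2 = 1
  c[9] = d·G[:,9] = (01001101000)·(00000100000) mod 2 = 0+0+0+0+0+1+0+0+0+0+0 mod 2 = 1
  c[10] = d·G[:,10] = (01001101000)·(00000010000) mod 2 = 0+0+0+0+0+0+0+0+0+0+0 mod 2 = 0
  c[11] = d·G[:,11] = (01001101000)·(00000001000) mod 2 = 0+0+0+0+0+0+0+1+0+0+0 mod 2 = 1
  c[12] = d·G[:,12] = (01001101000)·(00000000100) mod 2 = 0+0+0+0+0+0+0+0+0+0+0 mod 2 = 0
  c[13] = d·G[:,13] = (01001101000)·(00000000010) mod 2 = 0+0+0+0+0+0+0+0+0+0+0 mod 2 = 0
  c[14] = d·G[:,14] = (01001101000)·(00000000001) mod 2 = 0+0+0+0+0+0+0+0+0+0+0 mod 2 = 0
Codeword = 010010011101000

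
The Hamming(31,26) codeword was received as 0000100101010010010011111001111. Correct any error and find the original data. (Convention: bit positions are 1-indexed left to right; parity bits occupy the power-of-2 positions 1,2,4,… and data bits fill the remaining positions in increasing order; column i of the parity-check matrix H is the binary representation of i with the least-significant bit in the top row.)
Syndrome s = H · r^T (mod 2), r = 0000100101010010010011111001111:
  s[0] = (1010101010101010101010101010101)·(0000100101010010010011111001111) mod 2 = 0+0+0+0+1+0+0+0+0+0+0+0+0+0+1+0+0+0+0+0+1+0+1+0+1+0+0+0+1+0+1 mod 2 = 1
  s[1] = (0110011001100110011001100110011)·(0000100101010010010011111001111) mod 2 = 0+0+0+0+0+0+0+0+0+1+0+0+0+0+1+0+0+1+0+0+0+1+1+0+0+0+0+0+0+1+1 mod 2 = 1
  s[2] = (0001111000011110000111100001111)·(0000100101010010010011111001111) mod 2 = 0+0+0+0+1+0+0+0+0+0+0+1+0+0+1+0+0+0+0+0+1+1+1+0+0+0+0+1+1+1+1 mod 2 = 0
  s[3] = (0000000111111110000000011111111)·(0000100101010010010011111001111) mod 2 = 0+0+0+0+0+0+0+1+0+1+0+1+0+0+1+0+0+0+0+0+0+0+0+1+1+0+0+1+1+1+1 mod 2 = 0
  s[4] = (0000000000000001111111111111111)·(0000100101010010010011111001111) mod 2 = 0+0+0+0+0+0+0+0+0+0+0+0+0+0+0+0+0+1+0+0+1+1+1+1+1+0+0+1+1+1+1 mod 2 = 0
Syndrome = 11000
Column 3 of H equals this syndrome → error at bit 3 (1-indexed).
Flip bit 3: 0000100101010010010011111001111 → 0010100101010010010011111001111
Extract data bits at positions {3,5,6,7,9,10,11,12,13,14,15,17,18,19,20,21,22,23,24,25,26,27,28,29,30,31}: 11000101001010011111001111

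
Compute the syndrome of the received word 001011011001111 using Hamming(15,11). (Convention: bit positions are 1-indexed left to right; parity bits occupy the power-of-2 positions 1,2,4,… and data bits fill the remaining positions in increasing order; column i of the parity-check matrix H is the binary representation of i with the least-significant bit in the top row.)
Syndrome s = H · r^T (mod 2), r = 001011011001111:
  s[0] = (101010101010101)·(001011011001111) mod 2 = 0+0+1+0+1+0+0+0+1+0+0+0+1+0+1 mod 2 = 1
  s[1] = (011001100110011)·(001011011001111) mod 2 = 0+0+1+0+0+1+0+0+0+0+0+0+0+1+1 mod 2 = 0
  s[2] = (000111100001111)·(001011011001111) mod 2 = 0+0+0+0+1+1+0+0+0+0+0+1+1+1+1 mod 2 = 0
  s[3] = (000000011111111)·(001011011001111) mod 2 = 0+0+0+0+0+0+0+1+1+0+0+1+1+1+1 mod 2 = 0
Syndrome = 1000
Non-zero syndrome: error at position 1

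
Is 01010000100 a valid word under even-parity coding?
Sum of all bits: 0+1+0+1+0+0+0+0+1+0+0 = 3; 3 mod 2 = 1. Result is 1 → parity error detected.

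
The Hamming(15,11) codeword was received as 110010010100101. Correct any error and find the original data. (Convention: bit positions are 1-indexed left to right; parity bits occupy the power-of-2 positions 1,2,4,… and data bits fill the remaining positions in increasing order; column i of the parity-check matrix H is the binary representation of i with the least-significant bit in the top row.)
Syndrome s = H · r^T (mod 2), r = 110010010100101:
  s[0] = (101010101010101)·(110010010100101) mod 2 = 1+0+0+0+1+0+0+0+0+0+0+0+1+0+1 mod 2 = 0
  s[1] = (011001100110011)·(110010010100101) mod 2 = 0+1+0+0+0+0+0+0+0+1+0+0+0+0+1 mod 2 = 1
  s[2] = (000111100001111)·(110010010100101) mod 2 = 0+0+0+0+1+0+0+0+0+0+0+0+1+0+1 mod 2 = 1
  s[3] = (000000011111111)·(110010010100101) mod 2 = 0+0+0+0+0+0+0+1+0+1+0+0+1+0+1 mod 2 = 0
Syndrome = 0110
Column 6 of H equals this syndrome → error at bit 6 (1-indexed).
Flip bit 6: 110010010100101 → 110011010100101
Extract data bits at positions {3,5,6,7,9,10,11,12,13,14,15}: 01100100101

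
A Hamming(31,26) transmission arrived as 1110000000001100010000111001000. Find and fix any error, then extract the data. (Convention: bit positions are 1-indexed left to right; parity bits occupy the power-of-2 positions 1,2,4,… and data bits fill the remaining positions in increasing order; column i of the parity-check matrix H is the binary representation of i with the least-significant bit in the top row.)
Syndrome s = H · r^T (mod 2), r = 1110000000001100010000111001000:
  s[0] = (1010101010101010101010101010101)·(1110000000001100010000111001000) mod 2 = 1+0+1+0+0+0+0+0+0+0+0+0+1+0+0+0+0+0+0+0+0+0+1+0+1+0+0+0+0+0+0 mod 2 = 1
  s[1] = (0110011001100110011001100110011)·(1110000000001100010000111001000) mod 2 = 0+1+1+0+0+0+0+0+0+0+0+0+0+1+0+0+0+1+0+0+0+0+1+0+0+0+0+0+0+0+0 mod 2 = 1
  s[2] = (0001111000011110000111100001111)·(1110000000001100010000111001000) mod 2 = 0+0+0+0+0+0+0+0+0+0+0+0+1+1+0+0+0+0+0+0+0+0+1+0+0+0+0+1+0+0+0 mod 2 = 0
  s[3] = (0000000111111110000000011111111)·(1110000000001100010000111001000) mod 2 = 0+0+0+0+0+0+0+0+0+0+0+0+1+1+0+0+0+0+0+0+0+0+0+1+1+0+0+1+0+0+0 mod 2 = 1
  s[4] = (0000000000000001111111111111111)·(1110000000001100010000111001000) mod 2 = 0+0+0+0+0+0+0+0+0+0+0+0+0+0+0+0+0+1+0+0+0+0+1+1+1+0+0+1+0+0+0 mod 2 = 1
Syndrome = 11011
Column 27 of H equals this syndrome → error at bit 27 (1-indexed).
Flip bit 27: 1110000000001100010000111001000 → 1110000000001100010000111011000
Extract data bits at positions {3,5,6,7,9,10,11,12,13,14,15,17,18,19,20,21,22,23,24,25,26,27,28,29,30,31}: 10000000110010000111011000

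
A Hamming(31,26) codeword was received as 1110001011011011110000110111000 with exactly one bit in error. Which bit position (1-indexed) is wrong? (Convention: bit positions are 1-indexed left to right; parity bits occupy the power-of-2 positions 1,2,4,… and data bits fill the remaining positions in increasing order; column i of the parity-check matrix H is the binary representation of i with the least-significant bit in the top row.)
Syndrome s = H · r^T (mod 2), r = 1110001011011011110000110111000:
  s[0] = (1010101010101010101010101010101)·(1110001011011011110000110111000) mod 2 = 1+0+1+0+0+0+1+0+1+0+0+0+1+0+1+0+1+0+0+0+0+0+1+0+0+0+1+0+0+0+0 mod 2 = 1
  s[1] = (0110011001100110011001100110011)·(1110001011011011110000110111000) mod 2 = 0+1+1+0+0+0+1+0+0+1+0+0+0+0+1+0+0+1+0+0+0+0+1+0+0+1+1+0+0+0+0 mod 2 = 1
  s[2] = (0001111000011110000111100001111)·(1110001011011011110000110111000) mod 2 = 0+0+0+0+0+0+1+0+0+0+0+1+1+0+1+0+0+0+0+0+0+0+1+0+0+0+0+1+0+0+0 mod 2 = 0
  s[3] = (0000000111111110000000011111111)·(1110001011011011110000110111000) mod 2 = 0+0+0+0+0+0+0+0+1+1+0+1+1+0+1+0+0+0+0+0+0+0+0+1+0+1+1+1+0+0+0 mod 2 = 1
  s[4] = (0000000000000001111111111111111)·(1110001011011011110000110111000) mod 2 = 0+0+0+0+0+0+0+0+0+0+0+0+0+0+0+1+1+1+0+0+0+0+1+1+0+1+1+1+0+0+0 mod 2 = 0
Syndrome = 11010
Column i of H is the binary representation of i, so the syndrome is the binary index of the flipped bit.
Read s = 11010 with s[0] as LSB: 1·2^0 + 1·2^1 + 0·2^2 + 1·2^3 + 0·2^4 = 11.
Error is at bit position 11.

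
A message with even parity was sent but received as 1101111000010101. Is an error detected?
Sum of received bits: 1+1+0+1+1+1+1+0+0+0+0+1+0+1+0+1 = 9; 9 mod 2 = 1. Result is 1 ≠ 0 → error detected.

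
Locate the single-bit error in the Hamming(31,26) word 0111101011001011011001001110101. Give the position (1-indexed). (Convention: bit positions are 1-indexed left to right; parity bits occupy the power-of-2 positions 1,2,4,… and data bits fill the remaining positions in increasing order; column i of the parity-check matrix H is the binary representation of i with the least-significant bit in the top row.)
Syndrome s = H · r^T (mod 2), r = 0111101011001011011001001110101:
  s[0] = (1010101010101010101010101010101)·(0111101011001011011001001110101) mod 2 = 0+0+1+0+1+0+1+0+1+0+0+0+1+0+1+0+0+0+1+0+0+0+0+0+1+0+1+0+1+0+1 mod 2 = 1
  s[1] = (0110011001100110011001100110011)·(0111101011001011011001001110101) mod 2 = 0+1+1+0+0+0+1+0+0+1+0+0+0+0+1+0+0+1+1+0+0+1+0+0+0+1+1+0+0+0+1 mod 2 = 1
  s[2] = (0001111000011110000111100001111)·(0111101011001011011001001110101) mod 2 = 0+0+0+1+1+0+1+0+0+0+0+0+1+0+1+0+0+0+0+0+0+1+0+0+0+0+0+0+1+0+1 mod 2 = 0
  s[3] = (0000000111111110000000011111111)·(0111101011001011011001001110101) mod 2 = 0+0+0+0+0+0+0+0+1+1+0+0+1+0+1+0+0+0+0+0+0+0+0+0+1+1+1+0+1+0+1 mod 2 = 1
  s[4] = (0000000000000001111111111111111)·(0111101011001011011001001110101) mod 2 = 0+0+0+0+0+0+0+0+0+0+0+0+0+0+0+1+0+1+1+0+0+1+0+0+1+1+1+0+1+0+1 mod 2 = 1
Syndrome = 11011
Column i of H is the binary representation of i, so the syndrome is the binary index of the flipped bit.
Read s = 11011 with s[0] as LSB: 1·2^0 + 1·2^1 + 0·2^2 + 1·2^3 + 1·2^4 = 27.
Error is at bit position 27.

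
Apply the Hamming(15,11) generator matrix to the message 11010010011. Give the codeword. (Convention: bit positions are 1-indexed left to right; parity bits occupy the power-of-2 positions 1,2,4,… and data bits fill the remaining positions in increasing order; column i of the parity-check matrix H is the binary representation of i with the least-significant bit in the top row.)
Codeword c = d · G (mod 2), d = 11010010011:
  c[0] = d·G[:,0] = (11010010011)·(11011010101) mod 2 = 1+1+0+1+0+0+1+0+0+0+1 mod 2 = 1
  c[1] = d·G[:,1] = (11010010011)·(10110110011) mod 2 = 1+0+0+1+0+0+1+0+0+1+1 mod 2 = 1
  c[2] = d·G[:,2] = (11010010011)·(10000000000) mod 2 = 1+0+0+0+0+0+0+0+0+0+0 mod 2 = 1
  c[3] = d·G[:,3] = (11010010011)·(01110001111) mod 2 = 0+1+0+1+0+0+0+0+0+1+1 mod 2 = 0
  c[4] = d·G[:,4] = (11010010011)·(01000000000) mod 2 = 0+1+0+0+0+0+0+0+0+0+0 mod 2 = 1
  c[5] = d·G[:,5] = (11010010011)·(00100000000) mod 2 = 0+0+0+0+0+0+0+0+0+0+0 mod 2 = 0
  c[6] = d·G[:,6] = (11010010011)·(00010000000) mod 2 = 0+0+0+1+0+0+0+0+0+0+0 mod 2 = 1
  c[7] = d·G[:,7] = (11010010011)·(00001111111) mod 2 = 0+0+0+0+0+0+1+0+0+1+1 mod 2 = 1
  c[8] = d·G[:,8] = (11010010011)·(00001000000) mod 2 = 0+0+0+0+0+0+0+0+0+0+0 mod 2 = 0
  c[9] = d·G[:,9] = (11010010011)·(00000100000) mod 2 = 0+0+0+0+0+0+0+0+0+0+0 mod 2 = 0
  c[10] = d·G[:,10] = (11010010011)·(00000010000) mod 2 = 0+0+0+0+0+0+1+0+0+0+0 mod 2 = 1
  c[11] = d·G[:,11] = (11010010011)·(00000001000) mod 2 = 0+0+0+0+0+0+0+0+0+0+0 mod 2 = 0
  c[12] = d·G[:,12] = (11010010011)·(00000000100) mod 2 = 0+0+0+0+0+0+0+0+0+0+0 mod 2 = 0
  c[13] = d·G[:,13] = (11010010011)·(00000000010) mod 2 = 0+0+0+0+0+0+0+0+0+1+0 mod 2 = 1
  c[14] = d·G[:,14] = (11010010011)·(00000000001) mod 2 = 0+0+0+0+0+0+0+0+0+0+1 mod 2 = 1
Codeword = 111010110010011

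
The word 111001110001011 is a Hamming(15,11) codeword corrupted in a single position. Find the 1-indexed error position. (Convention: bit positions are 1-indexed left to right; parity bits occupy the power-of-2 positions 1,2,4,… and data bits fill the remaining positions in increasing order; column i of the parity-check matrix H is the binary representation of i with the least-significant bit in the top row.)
Syndrome s = H · r^T (mod 2), r = 111001110001011:
  s[0] = (101010101010101)·(111001110001011) mod 2 = 1+0+1+0+0+0+1+0+0+0+0+0+0+0+1 mod 2 = 0
  s[1] = (011001100110011)·(111001110001011) mod 2 = 0+1+1+0+0+1+1+0+0+0+0+0+0+1+1 mod 2 = 0
  s[2] = (000111100001111)·(111001110001011) mod 2 = 0+0+0+0+0+1+1+0+0+0+0+1+0+1+1 mod 2 = 1
  s[3] = (000000011111111)·(111001110001011) mod 2 = 0+0+0+0+0+0+0+1+0+0+0+1+0+1+1 mod 2 = 0
Syndrome = 0010
Column i of H is the binary representation of i, so the syndrome is the binary index of the flipped bit.
Read s = 0010 with s[0] as LSB: 0·2^0 + 0·2^1 + 1·2^2 + 0·2^3 = 4.
Error is at bit position 4.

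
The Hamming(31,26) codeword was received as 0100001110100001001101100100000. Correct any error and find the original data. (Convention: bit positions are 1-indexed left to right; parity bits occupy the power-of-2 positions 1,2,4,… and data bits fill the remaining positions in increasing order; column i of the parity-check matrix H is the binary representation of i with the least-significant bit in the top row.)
Syndrome s = H · r^T (mod 2), r = 0100001110100001001101100100000:
  s[0] = (1010101010101010101010101010101)·(0100001110100001001101100100000) mod 2 = 0+0+0+0+0+0+1+0+1+0+1+0+0+0+0+0+0+0+1+0+0+0+1+0+0+0+0+0+0+0+0 mod 2 = 1
  s[1] = (0110011001100110011001100110011)·(0100001110100001001101100100000) mod 2 = 0+1+0+0+0+0+1+0+0+0+1+0+0+0+0+0+0+0+1+0+0+1+1+0+0+1+0+0+0+0+0 mod 2 = 1
  s[2] = (0001111000011110000111100001111)·(0100001110100001001101100100000) mod 2 = 0+0+0+0+0+0+1+0+0+0+0+0+0+0+0+0+0+0+0+1+0+1+1+0+0+0+0+0+0+0+0 mod 2 = 0
  s[3] = (0000000111111110000000011111111)·(0100001110100001001101100100000) mod 2 = 0+0+0+0+0+0+0+1+1+0+1+0+0+0+0+0+0+0+0+0+0+0+0+0+0+1+0+0+0+0+0 mod 2 = 0
  s[4] = (0000000000000001111111111111111)·(0100001110100001001101100100000) mod 2 = 0+0+0+0+0+0+0+0+0+0+0+0+0+0+0+1+0+0+1+1+0+1+1+0+0+1+0+0+0+0+0 mod 2 = 0
Syndrome = 11000
Column 3 of H equals this syndrome → error at bit 3 (1-indexed).
Flip bit 3: 0100001110100001001101100100000 → 0110001110100001001101100100000
Extract data bits at positions {3,5,6,7,9,10,11,12,13,14,15,17,18,19,20,21,22,23,24,25,26,27,28,29,30,31}: 10011010000001101100100000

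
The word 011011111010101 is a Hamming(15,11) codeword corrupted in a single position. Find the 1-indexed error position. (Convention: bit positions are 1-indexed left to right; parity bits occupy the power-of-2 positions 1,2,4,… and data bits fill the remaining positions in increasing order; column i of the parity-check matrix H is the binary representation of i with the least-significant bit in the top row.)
Syndrome s = H · r^T (mod 2), r = 011011111010101:
  s[0] = (101010101010101)·(011011111010101) mod 2 = 0+0+1+0+1+0+1+0+1+0+1+0+1+0+1 mod 2 = 1
  s[1] = (011001100110011)·(011011111010101) mod 2 = 0+1+1+0+0+1+1+0+0+0+1+0+0+0+1 mod 2 = 0
  s[2] = (000111100001111)·(011011111010101) mod 2 = 0+0+0+0+1+1+1+0+0+0+0+0+1+0+1 mod 2 = 1
  s[3] = (000000011111111)·(011011111010101) mod 2 = 0+0+0+0+0+0+0+1+1+0+1+0+1+0+1 mod 2 = 1
Syndrome = 1011
Column i of H is the binary representation of i, so the syndrome is the binary index of the flipped bit.
Read s = 1011 with s[0] as LSB: 1·2^0 + 0·2^1 + 1·2^2 + 1·2^3 = 13.
Error is at bit position 13.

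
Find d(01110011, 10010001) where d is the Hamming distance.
XOR = 11100010, count of 1s = 4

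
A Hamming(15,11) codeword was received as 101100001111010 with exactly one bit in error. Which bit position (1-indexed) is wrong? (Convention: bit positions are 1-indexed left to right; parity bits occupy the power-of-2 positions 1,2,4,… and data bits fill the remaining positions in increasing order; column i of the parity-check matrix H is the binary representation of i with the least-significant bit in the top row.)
Syndrome s = H · r^T (mod 2), r = 101100001111010:
  s[0] = (101010101010101)·(101100001111010) mod 2 = 1+0+1+0+0+0+0+0+1+0+1+0+0+0+0 mod 2 = 0
  s[1] = (011001100110011)·(101100001111010) mod 2 = 0+0+1+0+0+0+0+0+0+1+1+0+0+1+0 mod 2 = 0
  s[2] = (000111100001111)·(101100001111010) mod 2 = 0+0+0+1+0+0+0+0+0+0+0+1+0+1+0 mod 2 = 1
  s[3] = (000000011111111)·(101100001111010) mod 2 = 0+0+0+0+0+0+0+0+1+1+1+1+0+1+0 mod 2 = 1
Syndrome = 0011
Column i of H is the binary representation of i, so the syndrome is the binary index of the flipped bit.
Read s = 0011 with s[0] as LSB: 0·2^0 + 0·2^1 + 1·2^2 + 1·2^3 = 12.
Error is at bit position 12.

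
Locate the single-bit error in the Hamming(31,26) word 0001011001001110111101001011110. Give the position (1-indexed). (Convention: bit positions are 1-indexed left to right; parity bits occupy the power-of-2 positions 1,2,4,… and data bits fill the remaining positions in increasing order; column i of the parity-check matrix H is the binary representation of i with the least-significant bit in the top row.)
Syndrome s = H · r^T (mod 2), r = 0001011001001110111101001011110:
  s[0] = (1010101010101010101010101010101)·(0001011001001110111101001011110) mod 2 = 0+0+0+0+0+0+1+0+0+0+0+0+1+0+1+0+1+0+1+0+0+0+0+0+1+0+1+0+1+0+0 mod 2 = 0
  s[1] = (0110011001100110011001100110011)·(0001011001001110111101001011110) mod 2 = 0+0+0+0+0+1+1+0+0+1+0+0+0+1+1+0+0+1+1+0+0+1+0+0+0+0+1+0+0+1+0 mod 2 = 0
  s[2] = (0001111000011110000111100001111)·(0001011001001110111101001011110) mod 2 = 0+0+0+1+0+1+1+0+0+0+0+0+1+1+1+0+0+0+0+1+0+1+0+0+0+0+0+1+1+1+0 mod 2 = 1
  s[3] = (0000000111111110000000011111111)·(0001011001001110111101001011110) mod 2 = 0+0+0+0+0+0+0+0+0+1+0+0+1+1+1+0+0+0+0+0+0+0+0+0+1+0+1+1+1+1+0 mod 2 = 1
  s[4] = (0000000000000001111111111111111)·(0001011001001110111101001011110) mod 2 = 0+0+0+0+0+0+0+0+0+0+0+0+0+0+0+0+1+1+1+1+0+1+0+0+1+0+1+1+1+1+0 mod 2 = 0
Syndrome = 00110
Column i of H is the binary representation of i, so the syndrome is the binary index of the flipped bit.
Read s = 00110 with s[0] as LSB: 0·2^0 + 0·2^1 + 1·2^2 + 1·2^3 + 0·2^4 = 12.
Error is at bit position 12.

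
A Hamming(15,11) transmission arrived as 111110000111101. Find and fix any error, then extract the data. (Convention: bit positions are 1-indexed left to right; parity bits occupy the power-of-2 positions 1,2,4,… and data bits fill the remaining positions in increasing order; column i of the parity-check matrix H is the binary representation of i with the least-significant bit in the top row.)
Syndrome s = H · r^T (mod 2), r = 111110000111101:
  s[0] = (101010101010101)·(111110000111101) mod 2 = 1+0+1+0+1+0+0+0+0+0+1+0+1+0+1 mod 2 = 0
  s[1] = (011001100110011)·(111110000111101) mod 2 = 0+1+1+0+0+0+0+0+0+1+1+0+0+0+1 mod 2 = 1
  s[2] = (000111100001111)·(111110000111101) mod 2 = 0+0+0+1+1+0+0+0+0+0+0+1+1+0+1 mod 2 = 1
  s[3] = (000000011111111)·(111110000111101) mod 2 = 0+0+0+0+0+0+0+0+0+1+1+1+1+0+1 mod 2 = 1
Syndrome = 0111
Column 14 of H equals this syndrome → error at bit 14 (1-indexed).
Flip bit 14: 111110000111101 → 111110000111111
Extract data bits at positions {3,5,6,7,9,10,11,12,13,14,15}: 11000111111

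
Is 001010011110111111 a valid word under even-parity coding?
Sum of all bits: 0+0+1+0+1+0+0+1+1+1+1+0+1+1+1+1+1+1 = 12; 12 mod 2 = 0. Result is 0 → valid parity.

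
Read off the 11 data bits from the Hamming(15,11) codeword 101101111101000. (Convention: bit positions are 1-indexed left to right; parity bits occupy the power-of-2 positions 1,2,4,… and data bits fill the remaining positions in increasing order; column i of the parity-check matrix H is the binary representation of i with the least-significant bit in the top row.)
Parity bits occupy power-of-2 positions; data bits are at positions {3,5,6,7,9,10,11,12,13,14,15} (1-indexed).
Extract: c[3]=1 c[5]=0 c[6]=1 c[7]=1 c[9]=1 c[10]=1 c[11]=0 c[12]=1 c[13]=0 c[14]=0 c[15]=0
Data = 10111101000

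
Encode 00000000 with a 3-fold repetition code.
Repeat each bit 3× and concatenate:
0→000  0→000  0→000  0→000  0→000  0→000  0→000  0→000
Codeword = 000000000000000000000000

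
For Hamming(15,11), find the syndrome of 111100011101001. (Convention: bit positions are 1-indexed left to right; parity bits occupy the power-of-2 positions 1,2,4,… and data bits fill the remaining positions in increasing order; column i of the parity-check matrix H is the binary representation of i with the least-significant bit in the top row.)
Syndrome s = H · r^T (mod 2), r = 111100011101001:
  s[0] = (101010101010101)·(111100011101001) mod 2 = 1+0+1+0+0+0+0+0+1+0+0+0+0+0+1 mod 2 = 0
  s[1] = (011001100110011)·(111100011101001) mod 2 = 0+1+1+0+0+0+0+0+0+1+0+0+0+0+1 mod 2 = 0
  s[2] = (000111100001111)·(111100011101001) mod 2 = 0+0+0+1+0+0+0+0+0+0+0+1+0+0+1 mod 2 = 1
  s[3] = (000000011111111)·(111100011101001) mod 2 = 0+0+0+0+0+0+0+1+1+1+0+1+0+0+1 mod 2 = 1
Syndrome = 0011
Non-zero syndrome: error at position 12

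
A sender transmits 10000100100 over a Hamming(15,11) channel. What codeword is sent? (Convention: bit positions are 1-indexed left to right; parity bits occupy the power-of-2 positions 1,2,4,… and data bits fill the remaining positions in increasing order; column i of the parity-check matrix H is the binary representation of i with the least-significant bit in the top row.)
Codeword c = d · G (mod 2), d = 10000100100:
  c[0] = d·G[:,0] = (10000100100)·(11011010101) mod 2 = 1+0+0+0+0+0+0+0+1+0+0 mod 2 = 0
  c[1] = d·G[:,1] = (10000100100)·(10110110011) mod 2 = 1+0+0+0+0+1+0+0+0+0+0 mod 2 = 0
  c[2] = d·G[:,2] = (10000100100)·(10000000000) mod 2 = 1+0+0+0+0+0+0+0+0+0+0 mod 2 = 1
  c[3] = d·G[:,3] = (10000100100)·(01110001111) mod 2 = 0+0+0+0+0+0+0+0+1+0+0 mod 2 = 1
  c[4] = d·G[:,4] = (10000100100)·(01000000000) mod 2 = 0+0+0+0+0+0+0+0+0+0+0 mod 2 = 0
  c[5] = d·G[:,5] = (10000100100)·(00100000000) mod 2 = 0+0+0+0+0+0+0+0+0+0+0 mod 2 = 0
  c[6] = d·G[:,6] = (10000100100)·(00010000000) mod 2 = 0+0+0+0+0+0+0+0+0+0+0 mod 2 = 0
  c[7] = d·G[:,7] = (10000100100)·(00001111111) mod 2 = 0+0+0+0+0+1+0+0+1+0+0 mod 2 = 0
  c[8] = d·G[:,8] = (10000100100)·(00001000000) mod 2 = 0+0+0+0+0+0+0+0+0+0+0 mod 2 = 0
  c[9] = d·G[:,9] = (10000100100)·(00000100000) mod 2 = 0+0+0+0+0+1+0+0+0+0+0 mod 2 = 1
  c[10] = d·G[:,10] = (10000100100)·(00000010000) mod 2 = 0+0+0+0+0+0+0+0+0+0+0 mod 2 = 0
  c[11] = d·G[:,11] = (10000100100)·(00000001000) mod 2 = 0+0+0+0+0+0+0+0+0+0+0 mod 2 = 0
  c[12] = d·G[:,12] = (10000100100)·(00000000100) mod 2 = 0+0+0+0+0+0+0+0+1+0+0 mod 2 = 1
  c[13] = d·G[:,13] = (10000100100)·(00000000010) mod 2 = 0+0+0+0+0+0+0+0+0+0+0 mod 2 = 0
  c[14] = d·G[:,14] = (10000100100)·(00000000001) mod 2 = 0+0+0+0+0+0+0+0+0+0+0 mod 2 = 0
Codeword = 001100000100100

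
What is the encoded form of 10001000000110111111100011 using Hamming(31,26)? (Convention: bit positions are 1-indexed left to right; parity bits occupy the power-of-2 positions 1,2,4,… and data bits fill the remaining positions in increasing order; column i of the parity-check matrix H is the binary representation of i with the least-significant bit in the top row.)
Codeword c = d · G (mod 2), d = 10001000000110111111100011:
  c[0] = d·G[:,0] = (10001000000110111111100011)·(11011010101101010101010101) mod 2 = 1+0+0+0+1+0+0+0+0+0+0+1+0+0+0+1+0+1+0+1+0+0+0+0+0+1 mod 2 = 1
  c[1] = d·G[:,1] = (10001000000110111111100011)·(10110110011011001100110011) mod 2 = 1+0+0+0+0+0+0+0+0+0+0+0+1+0+0+0+1+1+0+0+1+0+0+0+1+1 mod 2 = 1
  c[2] = d·G[:,2] = (10001000000110111111100011)·(10000000000000000000000000) mod 2 = 1+0+0+0+0+0+0+0+0+0+0+0+0+0+0+0+0+0+0+0+0+0+0+0+0+0 mod 2 = 1
  c[3] = d·G[:,3] = (10001000000110111111100011)·(01110001111000111100001111) mod 2 = 0+0+0+0+0+0+0+0+0+0+0+0+0+0+1+1+1+1+0+0+0+0+0+0+1+1 mod 2 = 0
  c[4] = d·G[:,4] = (10001000000110111111100011)·(01000000000000000000000000) mod 2 = 0+0+0+0+0+0+0+0+0+0+0+0+0+0+0+0+0+0+0+0+0+0+0+0+0+0 mod 2 = 0
  c[5] = d·G[:,5] = (10001000000110111111100011)·(00100000000000000000000000) mod 2 = 0+0+0+0+0+0+0+0+0+0+0+0+0+0+0+0+0+0+0+0+0+0+0+0+0+0 mod 2 = 0
  c[6] = d·G[:,6] = (10001000000110111111100011)·(00010000000000000000000000) mod 2 = 0+0+0+0+0+0+0+0+0+0+0+0+0+0+0+0+0+0+0+0+0+0+0+0+0+0 mod 2 = 0
  c[7] = d·G[:,7] = (10001000000110111111100011)·(00001111111000000011111111) mod 2 = 0+0+0+0+1+0+0+0+0+0+0+0+0+0+0+0+0+0+1+1+1+0+0+0+1+1 mod 2 = 0
  c[8] = d·G[:,8] = (10001000000110111111100011)·(00001000000000000000000000) mod 2 = 0+0+0+0+1+0+0+0+0+0+0+0+0+0+0+0+0+0+0+0+0+0+0+0+0+0 mod 2 = 1
  c[9] = d·G[:,9] = (10001000000110111111100011)·(00000100000000000000000000) mod 2 = 0+0+0+0+0+0+0+0+0+0+0+0+0+0+0+0+0+0+0+0+0+0+0+0+0+0 mod 2 = 0
  c[10] = d·G[:,10] = (10001000000110111111100011)·(00000010000000000000000000) mod 2 = 0+0+0+0+0+0+0+0+0+0+0+0+0+0+0+0+0+0+0+0+0+0+0+0+0+0 mod 2 = 0
  c[11] = d·G[:,11] = (10001000000110111111100011)·(00000001000000000000000000) mod 2 = 0+0+0+0+0+0+0+0+0+0+0+0+0+0+0+0+0+0+0+0+0+0+0+0+0+0 mod 2 = 0
  c[12] = d·G[:,12] = (10001000000110111111100011)·(00000000100000000000000000) mod 2 = 0+0+0+0+0+0+0+0+0+0+0+0+0+0+0+0+0+0+0+0+0+0+0+0+0+0 mod 2 = 0
  c[13] = d·G[:,13] = (10001000000110111111100011)·(00000000010000000000000000) mod 2 = 0+0+0+0+0+0+0+0+0+0+0+0+0+0+0+0+0+0+0+0+0+0+0+0+0+0 mod 2 = 0
  c[14] = d·G[:,14] = (10001000000110111111100011)·(00000000001000000000000000) mod 2 = 0+0+0+0+0+0+0+0+0+0+0+0+0+0+0+0+0+0+0+0+0+0+0+0+0+0 mod 2 = 0
  c[15] = d·G[:,15] = (10001000000110111111100011)·(00000000000111111111111111) mod 2 = 0+0+0+0+0+0+0+0+0+0+0+1+1+0+1+1+1+1+1+1+1+0+0+0+1+1 mod 2 = 1
  c[16] = d·G[:,16] = (10001000000110111111100011)·(00000000000100000000000000) mod 2 = 0+0+0+0+0+0+0+0+0+0+0+1+0+0+0+0+0+0+0+0+0+0+0+0+0+0 mod 2 = 1
  c[17] = d·G[:,17] = (10001000000110111111100011)·(00000000000010000000000000) mod 2 = 0+0+0+0+0+0+0+0+0+0+0+0+1+0+0+0+0+0+0+0+0+0+0+0+0+0 mod 2 = 1
  c[18] = d·G[:,18] = (10001000000110111111100011)·(00000000000001000000000000) mod 2 = 0+0+0+0+0+0+0+0+0+0+0+0+0+0+0+0+0+0+0+0+0+0+0+0+0+0 mod 2 = 0
  c[19] = d·G[:,19] = (10001000000110111111100011)·(00000000000000100000000000) mod 2 = 0+0+0+0+0+0+0+0+0+0+0+0+0+0+1+0+0+0+0+0+0+0+0+0+0+0 mod 2 = 1
  c[20] = d·G[:,20] = (10001000000110111111100011)·(00000000000000010000000000) mod 2 = 0+0+0+0+0+0+0+0+0+0+0+0+0+0+0+1+0+0+0+0+0+0+0+0+0+0 mod 2 = 1
  c[21] = d·G[:,21] = (10001000000110111111100011)·(00000000000000001000000000) mod 2 = 0+0+0+0+0+0+0+0+0+0+0+0+0+0+0+0+1+0+0+0+0+0+0+0+0+0 mod 2 = 1
  c[22] = d·G[:,22] = (10001000000110111111100011)·(00000000000000000100000000) mod 2 = 0+0+0+0+0+0+0+0+0+0+0+0+0+0+0+0+0+1+0+0+0+0+0+0+0+0 mod 2 = 1
  c[23] = d·G[:,23] = (10001000000110111111100011)·(00000000000000000010000000) mod 2 = 0+0+0+0+0+0+0+0+0+0+0+0+0+0+0+0+0+0+1+0+0+0+0+0+0+0 mod 2 = 1
  c[24] = d·G[:,24] = (10001000000110111111100011)·(00000000000000000001000000) mod 2 = 0+0+0+0+0+0+0+0+0+0+0+0+0+0+0+0+0+0+0+1+0+0+0+0+0+0 mod 2 = 1
  c[25] = d·G[:,25] = (10001000000110111111100011)·(00000000000000000000100000) mod 2 = 0+0+0+0+0+0+0+0+0+0+0+0+0+0+0+0+0+0+0+0+1+0+0+0+0+0 mod 2 = 1
  c[26] = d·G[:,26] = (10001000000110111111100011)·(00000000000000000000010000) mod 2 = 0+0+0+0+0+0+0+0+0+0+0+0+0+0+0+0+0+0+0+0+0+0+0+0+0+0 mod 2 = 0
  c[27] = d·G[:,27] = (10001000000110111111100011)·(00000000000000000000001000) mod 2 = 0+0+0+0+0+0+0+0+0+0+0+0+0+0+0+0+0+0+0+0+0+0+0+0+0+0 mod 2 = 0
  c[28] = d·G[:,28] = (10001000000110111111100011)·(00000000000000000000000100) mod 2 = 0+0+0+0+0+0+0+0+0+0+0+0+0+0+0+0+0+0+0+0+0+0+0+0+0+0 mod 2 = 0
  c[29] = d·G[:,29] = (10001000000110111111100011)·(00000000000000000000000010) mod 2 = 0+0+0+0+0+0+0+0+0+0+0+0+0+0+0+0+0+0+0+0+0+0+0+0+1+0 mod 2 = 1
  c[30] = d·G[:,30] = (10001000000110111111100011)·(00000000000000000000000001) mod 2 = 0+0+0+0+0+0+0+0+0+0+0+0+0+0+0+0+0+0+0+0+0+0+0+0+0+1 mod 2 = 1
Codeword = 1110000010000001110111111100011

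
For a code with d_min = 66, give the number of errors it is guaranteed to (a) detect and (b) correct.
(a) Detection requires d_min ≥ e+1, so e ≤ d_min − 1 = 65.
(b) Correction requires d_min ≥ 2t+1, so t ≤ ⌊(d_min − 1)/2⌋ = ⌊65/2⌋ = 32.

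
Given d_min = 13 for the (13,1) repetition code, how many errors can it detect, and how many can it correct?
Detection only: up to d_min − 1 = 12 errors.
Correction: up to ⌊(d_min − 1)/2⌋ = ⌊12/2⌋ = 6 errors.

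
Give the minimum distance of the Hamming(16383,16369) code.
d_min = 3 (every single-error-correcting Hamming code has d_min = 3).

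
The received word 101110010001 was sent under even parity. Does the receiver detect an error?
Sum of received bits: 1+0+1+1+1+0+0+1+0+0+0+1 = 6; 6 mod 2 = 0. Result is 0 → no error detected.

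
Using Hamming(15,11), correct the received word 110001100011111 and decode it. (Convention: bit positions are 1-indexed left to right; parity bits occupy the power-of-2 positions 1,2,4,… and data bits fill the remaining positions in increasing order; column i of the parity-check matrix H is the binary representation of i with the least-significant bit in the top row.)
Syndrome s = H · r^T (mod 2), r = 110001100011111:
  s[0] = (101010101010101)·(110001100011111) mod 2 = 1+0+0+0+0+0+1+0+0+0+1+0+1+0+1 mod 2 = 1
  s[1] = (011001100110011)·(110001100011111) mod 2 = 0+1+0+0+0+1+1+0+0+0+1+0+0+1+1 mod 2 = 0
  s[2] = (000111100001111)·(110001100011111) mod 2 = 0+0+0+0+0+1+1+0+0+0+0+1+1+1+1 mod 2 = 0
  s[3] = (000000011111111)·(110001100011111) mod 2 = 0+0+0+0+0+0+0+0+0+0+1+1+1+1+1 mod 2 = 1
Syndrome = 1001
Column 9 of H equals this syndrome → error at bit 9 (1-indexed).
Flip bit 9: 110001100011111 → 110001101011111
Extract data bits at positions {3,5,6,7,9,10,11,12,13,14,15}: 00111011111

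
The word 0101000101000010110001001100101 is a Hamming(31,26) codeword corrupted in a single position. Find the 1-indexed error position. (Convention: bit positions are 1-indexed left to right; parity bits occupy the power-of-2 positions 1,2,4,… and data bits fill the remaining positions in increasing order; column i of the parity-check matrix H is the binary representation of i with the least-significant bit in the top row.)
Syndrome s = H · r^T (mod 2), r = 0101000101000010110001001100101:
  s[0] = (1010101010101010101010101010101)·(0101000101000010110001001100101) mod 2 = 0+0+0+0+0+0+0+0+0+0+0+0+0+0+1+0+1+0+0+0+0+0+0+0+1+0+0+0+1+0+1 mod 2 = 1
  s[1] = (0110011001100110011001100110011)·(0101000101000010110001001100101) mod 2 = 0+1+0+0+0+0+0+0+0+1+0+0+0+0+1+0+0+1+0+0+0+1+0+0+0+1+0+0+0+0+1 mod 2 = 1
  s[2] = (0001111000011110000111100001111)·(0101000101000010110001001100101) mod 2 = 0+0+0+1+0+0+0+0+0+0+0+0+0+0+1+0+0+0+0+0+0+1+0+0+0+0+0+0+1+0+1 mod 2 = 1
  s[3] = (0000000111111110000000011111111)·(0101000101000010110001001100101) mod 2 = 0+0+0+0+0+0+0+1+0+1+0+0+0+0+1+0+0+0+0+0+0+0+0+0+1+1+0+0+1+0+1 mod 2 = 1
  s[4] = (0000000000000001111111111111111)·(0101000101000010110001001100101) mod 2 = 0+0+0+0+0+0+0+0+0+0+0+0+0+0+0+0+1+1+0+0+0+1+0+0+1+1+0+0+1+0+1 mod 2 = 1
Syndrome = 11111
Column i of H is the binary representation of i, so the syndrome is the binary index of the flipped bit.
Read s = 11111 with s[0] as LSB: 1·2^0 + 1·2^1 + 1·2^2 + 1·2^3 + 1·2^4 = 31.
Error is at bit position 31.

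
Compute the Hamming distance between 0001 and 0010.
XOR = 0011, count of 1s = 2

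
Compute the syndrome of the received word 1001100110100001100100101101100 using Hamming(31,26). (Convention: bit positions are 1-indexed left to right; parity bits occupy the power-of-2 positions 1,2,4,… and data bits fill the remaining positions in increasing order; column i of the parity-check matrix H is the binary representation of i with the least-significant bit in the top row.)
Syndrome s = H · r^T (mod 2), r = 1001100110100001100100101101100:
  s[0] = (1010101010101010101010101010101)·(1001100110100001100100101101100) mod 2 = 1+0+0+0+1+0+0+0+1+0+1+0+0+0+0+0+1+0+0+0+0+0+1+0+1+0+0+0+1+0+0 mod 2 = 0
  s[1] = (0110011001100110011001100110011)·(1001100110100001100100101101100) mod 2 = 0+0+0+0+0+0+0+0+0+0+1+0+0+0+0+0+0+0+0+0+0+0+1+0+0+1+0+0+0+0+0 mod 2 = 1
  s[2] = (0001111000011110000111100001111)·(1001100110100001100100101101100) mod 2 = 0+0+0+1+1+0+0+0+0+0+0+0+0+0+0+0+0+0+0+1+0+0+1+0+0+0+0+1+1+0+0 mod 2 = 0
  s[3] = (0000000111111110000000011111111)·(1001100110100001100100101101100) mod 2 = 0+0+0+0+0+0+0+1+1+0+1+0+0+0+0+0+0+0+0+0+0+0+0+0+1+1+0+1+1+0+0 mod 2 = 1
  s[4] = (0000000000000001111111111111111)·(1001100110100001100100101101100) mod 2 = 0+0+0+0+0+0+0+0+0+0+0+0+0+0+0+1+1+0+0+1+0+0+1+0+1+1+0+1+1+0+0 mod 2 = 0
Syndrome = 01010
Non-zero syndrome: error at position 10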